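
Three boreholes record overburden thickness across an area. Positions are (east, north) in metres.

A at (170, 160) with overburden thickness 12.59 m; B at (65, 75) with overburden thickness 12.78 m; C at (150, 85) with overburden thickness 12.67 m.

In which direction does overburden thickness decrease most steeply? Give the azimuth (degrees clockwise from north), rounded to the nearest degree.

With d = a·x + b·y + c and A as origin, the differences give:
  (-105)·a + (-85)·b = +0.19
  (-20)·a + (-75)·b = +0.08
Eliminate b (×(-75) and ×(-85), subtract): 6175·a = -7.450 → a = ∂d/∂x = -0.001206
Back-substitute: b = ∂d/∂y = -0.0007449.
Steepest decrease is along −∇f: components (+0.001206 E, +0.0007449 N).
Azimuth = atan2(+0.001206, +0.0007449) = 58.3° ≈ 058°.

058°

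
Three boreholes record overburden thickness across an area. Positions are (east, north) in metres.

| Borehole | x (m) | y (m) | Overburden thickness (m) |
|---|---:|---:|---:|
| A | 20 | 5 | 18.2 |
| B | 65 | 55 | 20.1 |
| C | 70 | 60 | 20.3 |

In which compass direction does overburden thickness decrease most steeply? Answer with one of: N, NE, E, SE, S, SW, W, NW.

SW

With d = a·x + b·y + c and A as origin, the differences give:
  45·a + 50·b = +1.9
  50·a + 55·b = +2.1
Eliminate b (×55 and ×50, subtract): -25·a = -0.50 → a = ∂d/∂x = +0.02000
Back-substitute: b = ∂d/∂y = +0.02000.
Steepest decrease is along −∇f = (-0.02000 E, -0.02000 N) → southwest.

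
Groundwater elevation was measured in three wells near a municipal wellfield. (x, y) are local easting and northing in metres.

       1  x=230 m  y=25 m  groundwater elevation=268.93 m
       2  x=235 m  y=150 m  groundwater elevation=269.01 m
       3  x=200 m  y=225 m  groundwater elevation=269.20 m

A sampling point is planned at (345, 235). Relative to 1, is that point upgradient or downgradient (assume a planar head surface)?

Taking 1 as reference: 2−1 = (5, 125, +0.08); 3−1 = (-30, 200, +0.27).
Solve a·Δx + b·Δy = Δh: det = 5·200 − (-30)·125 = 4750.
∂h/∂x = [(+0.08)·200 − (+0.27)·125] / 4750 = -0.003737
∂h/∂y = [5·(+0.27) − (-30)·(+0.08)] / 4750 = +0.0007895
Head at (345, 235) = 268.93 + (-0.003737)·(115) + (+0.0007895)·(210) = 268.67 m.
That is lower than the 268.93 m at 1, so the point is downgradient.

downgradient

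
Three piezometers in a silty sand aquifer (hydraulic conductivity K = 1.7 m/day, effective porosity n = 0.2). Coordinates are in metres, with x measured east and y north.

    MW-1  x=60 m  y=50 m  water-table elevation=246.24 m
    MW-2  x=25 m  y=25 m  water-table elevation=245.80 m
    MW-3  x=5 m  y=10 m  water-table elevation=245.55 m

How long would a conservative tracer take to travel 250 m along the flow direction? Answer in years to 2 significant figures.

Differences from MW-1: to MW-2 (Δx, Δy, Δh) = (-35, -25, -0.44); to MW-3 = (-55, -40, -0.69).
Determinant of the coordinate differences = (-35)·(-40) − (-55)·(-25) = 25.
∂h/∂x = [(-0.44)·(-40) − (-0.69)·(-25)] / 25 = +0.01400
∂h/∂y = [(-35)·(-0.69) − (-55)·(-0.44)] / 25 = -0.002000
|∇h| = √(0.01400² + -0.002000²) = 0.01414
Seepage velocity v = K·i/n = 1.7 × 0.01414 / 0.2 = 0.1202 m/day.
t = 250 / 0.1202 = 2080 days = 5.69 years.

5.7 years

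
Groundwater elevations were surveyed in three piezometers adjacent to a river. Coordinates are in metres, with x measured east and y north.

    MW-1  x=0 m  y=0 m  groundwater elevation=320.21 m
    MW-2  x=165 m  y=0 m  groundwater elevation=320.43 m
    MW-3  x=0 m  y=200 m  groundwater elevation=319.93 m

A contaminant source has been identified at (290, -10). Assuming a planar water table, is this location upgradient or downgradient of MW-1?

upgradient

∂h/∂x = (320.43 − 320.21) / (165 − 0) = +0.001333
∂h/∂y = (319.93 − 320.21) / (200 − 0) = -0.001400
Head at (290, -10) = 320.21 + (+0.001333)·(290) + (-0.001400)·(-10) = 320.61 m.
That is higher than the 320.21 m at MW-1, so the point is upgradient.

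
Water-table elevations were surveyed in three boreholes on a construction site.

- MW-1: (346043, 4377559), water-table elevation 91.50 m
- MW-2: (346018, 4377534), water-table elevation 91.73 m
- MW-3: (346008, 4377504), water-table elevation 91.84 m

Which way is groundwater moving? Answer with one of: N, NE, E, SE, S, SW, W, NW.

Differences from MW-1: to MW-2 (Δx, Δy, Δh) = (-25, -25, +0.23); to MW-3 = (-35, -55, +0.34).
Solve a·Δx + b·Δy = Δh: det = (-25)·(-55) − (-35)·(-25) = 500.
∂h/∂x = [(+0.23)·(-55) − (+0.34)·(-25)] / 500 = -0.008300
∂h/∂y = [(-25)·(+0.34) − (-35)·(+0.23)] / 500 = -0.0009000
Flow = −∇h = (+0.008300 east, +0.0009000 north), which points east.

E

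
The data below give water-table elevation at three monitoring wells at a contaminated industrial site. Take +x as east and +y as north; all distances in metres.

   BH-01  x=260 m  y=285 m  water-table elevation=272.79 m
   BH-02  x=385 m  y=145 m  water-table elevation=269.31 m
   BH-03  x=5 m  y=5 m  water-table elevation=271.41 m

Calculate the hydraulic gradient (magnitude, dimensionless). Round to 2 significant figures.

Differences from BH-01: to BH-02 (Δx, Δy, Δh) = (125, -140, -3.48); to BH-03 = (-255, -280, -1.38).
Solve a·Δx + b·Δy = Δh: det = 125·(-280) − (-255)·(-140) = -70700.
∂h/∂x = [(-3.48)·(-280) − (-1.38)·(-140)] / -70700 = -0.01105
∂h/∂y = [125·(-1.38) − (-255)·(-3.48)] / -70700 = +0.01499
|∇h| = √(-0.01105² + 0.01499²) = 0.01862

0.019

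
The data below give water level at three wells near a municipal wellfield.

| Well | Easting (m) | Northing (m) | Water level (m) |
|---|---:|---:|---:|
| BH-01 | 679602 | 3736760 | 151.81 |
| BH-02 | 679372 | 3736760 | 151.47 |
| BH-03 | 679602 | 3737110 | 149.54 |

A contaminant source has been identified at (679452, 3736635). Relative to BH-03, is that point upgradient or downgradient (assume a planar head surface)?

upgradient

∂h/∂x = (151.47 − 151.81) / (679372 − 679602) = +0.001478
∂h/∂y = (149.54 − 151.81) / (3737110 − 3736760) = -0.006486
Head at (679452, 3736635) = 151.81 + (+0.001478)·(-150) + (-0.006486)·(-125) = 152.40 m.
That is higher than the 149.54 m at BH-03, so the point is upgradient.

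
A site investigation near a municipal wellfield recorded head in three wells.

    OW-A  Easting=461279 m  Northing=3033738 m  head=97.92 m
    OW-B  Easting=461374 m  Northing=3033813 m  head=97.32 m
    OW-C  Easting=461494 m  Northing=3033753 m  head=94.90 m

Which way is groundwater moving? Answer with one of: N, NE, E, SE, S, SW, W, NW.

Differences from OW-A: to OW-B (Δx, Δy, Δh) = (95, 75, -0.60); to OW-C = (215, 15, -3.02).
Solve a·Δx + b·Δy = Δh: det = 95·15 − 215·75 = -14700.
∂h/∂x = [(-0.60)·15 − (-3.02)·75] / -14700 = -0.01480
∂h/∂y = [95·(-3.02) − 215·(-0.60)] / -14700 = +0.01074
Flow = −∇h = (+0.01480 east, -0.01074 north), which points southeast.

SE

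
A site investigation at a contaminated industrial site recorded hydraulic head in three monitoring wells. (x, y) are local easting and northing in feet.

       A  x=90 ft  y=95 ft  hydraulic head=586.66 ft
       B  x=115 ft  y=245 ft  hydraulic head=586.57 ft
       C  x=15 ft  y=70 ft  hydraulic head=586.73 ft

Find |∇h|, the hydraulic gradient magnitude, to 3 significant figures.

Taking A as reference: B−A = (25, 150, -0.09); C−A = (-75, -25, +0.07).
Determinant of the coordinate differences = 25·(-25) − (-75)·150 = 10625.
∂h/∂x = [(-0.09)·(-25) − (+0.07)·150] / 10625 = -0.0007765
∂h/∂y = [25·(+0.07) − (-75)·(-0.09)] / 10625 = -0.0004706
|∇h| = √(-0.0007765² + -0.0004706²) = 0.000908

0.000908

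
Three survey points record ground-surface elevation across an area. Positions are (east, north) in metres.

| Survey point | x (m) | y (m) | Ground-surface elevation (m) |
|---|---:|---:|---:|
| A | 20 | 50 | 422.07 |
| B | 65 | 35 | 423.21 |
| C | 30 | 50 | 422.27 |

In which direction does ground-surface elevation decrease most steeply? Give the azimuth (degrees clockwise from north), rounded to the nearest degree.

309°

Taking A as reference: B−A = (45, -15, +1.14); C−A = (10, 0, +0.20).
Determinant of the coordinate differences = 45·0 − 10·(-15) = 150.
∂z/∂x = [(+1.14)·0 − (+0.20)·(-15)] / 150 = +0.02000
∂z/∂y = [45·(+0.20) − 10·(+1.14)] / 150 = -0.01600
Steepest decrease is along −∇f: components (-0.02000 E, +0.01600 N).
Azimuth = atan2(-0.02000, +0.01600) = 308.7° ≈ 309°.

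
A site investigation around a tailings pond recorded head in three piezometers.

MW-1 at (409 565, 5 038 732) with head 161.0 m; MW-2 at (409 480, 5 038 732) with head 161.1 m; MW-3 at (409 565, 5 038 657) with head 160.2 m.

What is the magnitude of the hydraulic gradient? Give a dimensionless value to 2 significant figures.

0.011

∂h/∂x = (161.1 − 161.0) / (409480 − 409565) = -0.001176
∂h/∂y = (160.2 − 161.0) / (5038657 − 5038732) = +0.01067
|∇h| = √(-0.001176² + 0.01067²) = 0.01073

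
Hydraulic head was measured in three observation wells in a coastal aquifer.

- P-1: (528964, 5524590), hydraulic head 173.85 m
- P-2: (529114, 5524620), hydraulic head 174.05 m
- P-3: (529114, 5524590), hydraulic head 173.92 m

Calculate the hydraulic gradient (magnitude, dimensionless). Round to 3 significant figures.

With h = a·x + b·y + c and P-1 as origin, the differences give:
  150·a + 30·b = +0.20
  150·a + 0·b = +0.07
Eliminate b (×0 and ×30, subtract): -4500·a = -2.100 → a = ∂h/∂x = +0.0004667
Back-substitute: b = ∂h/∂y = +0.004333.
|∇h| = √(0.0004667² + 0.004333²) = 0.004358

0.00436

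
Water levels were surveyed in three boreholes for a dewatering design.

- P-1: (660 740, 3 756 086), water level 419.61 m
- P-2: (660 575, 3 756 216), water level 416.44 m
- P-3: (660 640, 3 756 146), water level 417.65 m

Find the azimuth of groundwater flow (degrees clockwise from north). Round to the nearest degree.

Taking P-1 as reference: P-2−P-1 = (-165, 130, -3.17); P-3−P-1 = (-100, 60, -1.96).
Solve a·Δx + b·Δy = Δh: det = (-165)·60 − (-100)·130 = 3100.
∂h/∂x = [(-3.17)·60 − (-1.96)·130] / 3100 = +0.02084
∂h/∂y = [(-165)·(-1.96) − (-100)·(-3.17)] / 3100 = +0.002065
Flow direction (−∇h) has components (-0.02084 E, -0.002065 N).
Azimuth = atan2(E, N) = atan2(-0.02084, -0.002065) = 264.3° ≈ 264°.

264°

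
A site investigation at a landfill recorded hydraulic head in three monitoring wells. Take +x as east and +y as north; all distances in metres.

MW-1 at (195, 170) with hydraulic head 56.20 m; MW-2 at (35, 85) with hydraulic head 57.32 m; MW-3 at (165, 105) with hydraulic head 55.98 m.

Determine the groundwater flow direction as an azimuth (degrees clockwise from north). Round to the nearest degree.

127°

Taking MW-1 as reference: MW-2−MW-1 = (-160, -85, +1.12); MW-3−MW-1 = (-30, -65, -0.22).
Solve a·Δx + b·Δy = Δh: det = (-160)·(-65) − (-30)·(-85) = 7850.
∂h/∂x = [(+1.12)·(-65) − (-0.22)·(-85)] / 7850 = -0.01166
∂h/∂y = [(-160)·(-0.22) − (-30)·(+1.12)] / 7850 = +0.008764
Flow direction (−∇h) has components (+0.01166 E, -0.008764 N).
Azimuth = atan2(E, N) = atan2(+0.01166, -0.008764) = 126.9° ≈ 127°.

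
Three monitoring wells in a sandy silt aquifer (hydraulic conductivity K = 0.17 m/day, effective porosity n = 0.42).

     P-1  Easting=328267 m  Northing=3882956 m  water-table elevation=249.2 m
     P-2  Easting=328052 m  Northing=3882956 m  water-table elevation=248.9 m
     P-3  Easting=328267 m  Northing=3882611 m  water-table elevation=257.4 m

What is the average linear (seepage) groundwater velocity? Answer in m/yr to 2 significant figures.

3.5 m/yr

∂h/∂x = (248.9 − 249.2) / (328052 − 328267) = +0.001395
∂h/∂y = (257.4 − 249.2) / (3882611 − 3882956) = -0.02377
|∇h| = √(0.001395² + -0.02377²) = 0.02381
Seepage velocity v = K·i/n = 0.17 × 0.02381 / 0.42 = 0.009637 m/day = 3.52 m/yr.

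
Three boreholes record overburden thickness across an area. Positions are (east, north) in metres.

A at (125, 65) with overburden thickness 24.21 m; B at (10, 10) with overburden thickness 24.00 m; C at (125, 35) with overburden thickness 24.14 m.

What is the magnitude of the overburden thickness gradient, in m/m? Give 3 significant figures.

0.00244 m/m

Differences from A: to B (Δx, Δy, Δh) = (-115, -55, -0.21); to C = (0, -30, -0.07).
Solve a·Δx + b·Δy = Δd: det = (-115)·(-30) − 0·(-55) = 3450.
∂d/∂x = [(-0.21)·(-30) − (-0.07)·(-55)] / 3450 = +0.0007101
∂d/∂y = [(-115)·(-0.07) − 0·(-0.21)] / 3450 = +0.002333
|∇f| = √(0.0007101² + 0.002333²) = 0.002439 m/m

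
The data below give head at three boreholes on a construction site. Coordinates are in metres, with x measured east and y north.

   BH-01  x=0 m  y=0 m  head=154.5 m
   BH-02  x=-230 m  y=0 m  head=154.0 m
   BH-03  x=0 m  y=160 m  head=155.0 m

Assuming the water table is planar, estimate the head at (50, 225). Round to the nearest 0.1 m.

∂h/∂x = (154.0 − 154.5) / (-230 − 0) = +0.002174
∂h/∂y = (155.0 − 154.5) / (160 − 0) = +0.003125
h(50, 225) = 154.5 + (+0.002174)·(50) + (+0.003125)·(225) = 154.5 +0.109 +0.703 = 155.312 m.

155.3 m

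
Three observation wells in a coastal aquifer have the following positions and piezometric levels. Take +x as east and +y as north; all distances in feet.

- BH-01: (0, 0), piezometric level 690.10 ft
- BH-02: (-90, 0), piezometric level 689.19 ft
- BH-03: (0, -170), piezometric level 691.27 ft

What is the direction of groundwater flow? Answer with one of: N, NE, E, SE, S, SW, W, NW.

∂h/∂x = (689.19 − 690.10) / (-90 − 0) = +0.01011
∂h/∂y = (691.27 − 690.10) / (-170 − 0) = -0.006882
Flow = −∇h = (-0.01011 east, +0.006882 north), which points northwest.

NW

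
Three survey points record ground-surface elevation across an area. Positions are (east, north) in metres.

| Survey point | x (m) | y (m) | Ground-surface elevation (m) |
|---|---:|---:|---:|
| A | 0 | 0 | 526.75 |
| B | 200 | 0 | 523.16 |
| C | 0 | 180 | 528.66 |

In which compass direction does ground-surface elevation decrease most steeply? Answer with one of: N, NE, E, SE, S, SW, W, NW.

SE

∂z/∂x = (523.16 − 526.75) / (200 − 0) = -0.01795
∂z/∂y = (528.66 − 526.75) / (180 − 0) = +0.01061
Steepest decrease is along −∇f = (+0.01795 E, -0.01061 N) → southeast.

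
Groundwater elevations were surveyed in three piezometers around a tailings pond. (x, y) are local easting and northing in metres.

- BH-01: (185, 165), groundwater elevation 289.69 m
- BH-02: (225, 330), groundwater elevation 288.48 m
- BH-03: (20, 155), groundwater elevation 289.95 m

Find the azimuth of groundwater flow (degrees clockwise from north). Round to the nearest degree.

009°

With h = a·x + b·y + c and BH-01 as origin, the differences give:
  40·a + 165·b = -1.21
  (-165)·a + (-10)·b = +0.26
Eliminate b (×(-10) and ×165, subtract): 26825·a = -30.800 → a = ∂h/∂x = -0.001148
Back-substitute: b = ∂h/∂y = -0.007055.
Flow direction (−∇h) has components (+0.001148 E, +0.007055 N).
Azimuth = atan2(E, N) = atan2(+0.001148, +0.007055) = 9.2° ≈ 009°.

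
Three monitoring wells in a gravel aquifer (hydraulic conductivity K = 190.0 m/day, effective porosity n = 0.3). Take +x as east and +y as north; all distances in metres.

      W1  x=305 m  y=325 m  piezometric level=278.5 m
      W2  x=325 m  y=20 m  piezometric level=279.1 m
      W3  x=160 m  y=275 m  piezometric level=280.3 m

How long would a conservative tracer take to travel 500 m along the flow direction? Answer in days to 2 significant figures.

With h = a·x + b·y + c and W1 as origin, the differences give:
  20·a + (-305)·b = +0.6
  (-145)·a + (-50)·b = +1.8
Eliminate b (×(-50) and ×(-305), subtract): -45225·a = 519.00 → a = ∂h/∂x = -0.01148
Back-substitute: b = ∂h/∂y = -0.002720.
|∇h| = √(-0.01148² + -0.002720²) = 0.0118
Seepage velocity v = K·i/n = 190.0 × 0.0118 / 0.3 = 7.473 m/day.
t = 500 / 7.473 = 66.91 days.

67 days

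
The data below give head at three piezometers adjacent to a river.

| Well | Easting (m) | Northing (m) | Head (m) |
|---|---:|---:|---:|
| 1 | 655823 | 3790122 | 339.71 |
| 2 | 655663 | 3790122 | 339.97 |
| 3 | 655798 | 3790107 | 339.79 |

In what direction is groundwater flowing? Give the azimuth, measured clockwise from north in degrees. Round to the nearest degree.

032°

Differences from 1: to 2 (Δx, Δy, Δh) = (-160, 0, +0.26); to 3 = (-25, -15, +0.08).
Solve a·Δx + b·Δy = Δh: det = (-160)·(-15) − (-25)·0 = 2400.
∂h/∂x = [(+0.26)·(-15) − (+0.08)·0] / 2400 = -0.001625
∂h/∂y = [(-160)·(+0.08) − (-25)·(+0.26)] / 2400 = -0.002625
Flow direction (−∇h) has components (+0.001625 E, +0.002625 N).
Azimuth = atan2(E, N) = atan2(+0.001625, +0.002625) = 31.8° ≈ 032°.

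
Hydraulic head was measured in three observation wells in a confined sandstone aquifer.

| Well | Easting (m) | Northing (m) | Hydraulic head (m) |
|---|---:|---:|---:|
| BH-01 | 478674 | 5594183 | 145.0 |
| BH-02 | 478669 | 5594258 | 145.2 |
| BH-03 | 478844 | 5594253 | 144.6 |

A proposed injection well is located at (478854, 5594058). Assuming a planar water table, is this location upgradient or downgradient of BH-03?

Taking BH-01 as reference: BH-02−BH-01 = (-5, 75, +0.2); BH-03−BH-01 = (170, 70, -0.4).
Determinant of the coordinate differences = (-5)·70 − 170·75 = -13100.
∂h/∂x = [(+0.2)·70 − (-0.4)·75] / -13100 = -0.003359
∂h/∂y = [(-5)·(-0.4) − 170·(+0.2)] / -13100 = +0.002443
Head at (478854, 5594058) = 145.0 + (-0.003359)·(180) + (+0.002443)·(-125) = 144.09 m.
That is lower than the 144.6 m at BH-03, so the point is downgradient.

downgradient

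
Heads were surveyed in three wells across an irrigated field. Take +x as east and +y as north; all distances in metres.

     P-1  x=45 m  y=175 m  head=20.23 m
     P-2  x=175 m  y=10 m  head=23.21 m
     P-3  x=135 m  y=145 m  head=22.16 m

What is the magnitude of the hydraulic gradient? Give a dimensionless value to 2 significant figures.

0.021

Taking P-1 as reference: P-2−P-1 = (130, -165, +2.98); P-3−P-1 = (90, -30, +1.93).
Solve a·Δx + b·Δy = Δh: det = 130·(-30) − 90·(-165) = 10950.
∂h/∂x = [(+2.98)·(-30) − (+1.93)·(-165)] / 10950 = +0.02092
∂h/∂y = [130·(+1.93) − 90·(+2.98)] / 10950 = -0.001580
|∇h| = √(0.02092² + -0.001580²) = 0.02098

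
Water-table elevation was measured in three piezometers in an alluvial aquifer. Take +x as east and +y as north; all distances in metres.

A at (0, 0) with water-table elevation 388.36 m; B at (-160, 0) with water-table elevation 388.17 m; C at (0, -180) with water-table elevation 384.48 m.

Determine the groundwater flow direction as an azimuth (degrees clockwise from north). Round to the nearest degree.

183°

∂h/∂x = (388.17 − 388.36) / (-160 − 0) = +0.001187
∂h/∂y = (384.48 − 388.36) / (-180 − 0) = +0.02156
Flow direction (−∇h) has components (-0.001187 E, -0.02156 N).
Azimuth = atan2(E, N) = atan2(-0.001187, -0.02156) = 183.2° ≈ 183°.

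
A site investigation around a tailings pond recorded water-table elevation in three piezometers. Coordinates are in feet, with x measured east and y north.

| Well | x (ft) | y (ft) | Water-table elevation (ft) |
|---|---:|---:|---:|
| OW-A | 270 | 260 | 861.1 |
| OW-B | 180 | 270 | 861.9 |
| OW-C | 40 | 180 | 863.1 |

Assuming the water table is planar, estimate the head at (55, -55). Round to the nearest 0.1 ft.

Three-point gradient (reference OW-A): Δ to OW-B = (-90, 10, +0.8), Δ to OW-C = (-230, -80, +2.0).
∂h/∂x = -0.008842, ∂h/∂y = +0.0004211 (det = 9500).
h(55, -55) = 861.1 + (-0.008842)·(-215) + (+0.0004211)·(-315) = 861.1 +1.901 -0.133 = 862.868 ft.

862.9 ft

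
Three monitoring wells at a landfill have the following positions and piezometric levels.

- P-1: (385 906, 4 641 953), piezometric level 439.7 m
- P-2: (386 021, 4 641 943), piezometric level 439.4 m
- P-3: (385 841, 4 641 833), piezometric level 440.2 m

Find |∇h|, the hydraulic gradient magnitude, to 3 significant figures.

Taking P-1 as reference: P-2−P-1 = (115, -10, -0.3); P-3−P-1 = (-65, -120, +0.5).
Determinant of the coordinate differences = 115·(-120) − (-65)·(-10) = -14450.
∂h/∂x = [(-0.3)·(-120) − (+0.5)·(-10)] / -14450 = -0.002837
∂h/∂y = [115·(+0.5) − (-65)·(-0.3)] / -14450 = -0.002630
|∇h| = √(-0.002837² + -0.002630²) = 0.003869

0.00387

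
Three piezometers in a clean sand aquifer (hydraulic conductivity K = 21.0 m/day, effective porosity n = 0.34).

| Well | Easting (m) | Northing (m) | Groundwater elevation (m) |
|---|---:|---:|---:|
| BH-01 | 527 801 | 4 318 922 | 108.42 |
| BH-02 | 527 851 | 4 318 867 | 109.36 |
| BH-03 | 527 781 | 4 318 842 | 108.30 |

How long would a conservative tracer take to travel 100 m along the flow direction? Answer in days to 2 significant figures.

Differences from BH-01: to BH-02 (Δx, Δy, Δh) = (50, -55, +0.94); to BH-03 = (-20, -80, -0.12).
Determinant of the coordinate differences = 50·(-80) − (-20)·(-55) = -5100.
∂h/∂x = [(+0.94)·(-80) − (-0.12)·(-55)] / -5100 = +0.01604
∂h/∂y = [50·(-0.12) − (-20)·(+0.94)] / -5100 = -0.002510
|∇h| = √(0.01604² + -0.002510²) = 0.01624
Seepage velocity v = K·i/n = 21.0 × 0.01624 / 0.34 = 1.003 m/day.
t = 100 / 1.003 = 99.7 days.

100 days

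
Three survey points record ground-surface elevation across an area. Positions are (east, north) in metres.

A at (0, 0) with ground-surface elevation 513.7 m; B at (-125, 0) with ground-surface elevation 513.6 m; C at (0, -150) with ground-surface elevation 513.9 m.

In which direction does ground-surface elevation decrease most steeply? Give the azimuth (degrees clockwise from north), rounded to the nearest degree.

∂z/∂x = (513.6 − 513.7) / (-125 − 0) = +0.0008000
∂z/∂y = (513.9 − 513.7) / (-150 − 0) = -0.001333
Steepest decrease is along −∇f: components (-0.0008000 E, +0.001333 N).
Azimuth = atan2(-0.0008000, +0.001333) = 329.0° ≈ 329°.

329°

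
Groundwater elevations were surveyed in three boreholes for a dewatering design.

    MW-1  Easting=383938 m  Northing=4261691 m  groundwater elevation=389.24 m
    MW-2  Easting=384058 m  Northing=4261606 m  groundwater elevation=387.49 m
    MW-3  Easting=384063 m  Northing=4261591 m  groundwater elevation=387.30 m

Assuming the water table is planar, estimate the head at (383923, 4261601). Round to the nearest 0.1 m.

388.4 m

Differences from MW-1: to MW-2 (Δx, Δy, Δh) = (120, -85, -1.75); to MW-3 = (125, -100, -1.94).
Determinant of the coordinate differences = 120·(-100) − 125·(-85) = -1375.
∂h/∂x = [(-1.75)·(-100) − (-1.94)·(-85)] / -1375 = -0.007345
∂h/∂y = [120·(-1.94) − 125·(-1.75)] / -1375 = +0.01022
h(383923, 4261601) = 389.24 + (-0.007345)·(-15) + (+0.01022)·(-90) = 389.24 +0.110 -0.920 = 388.431 m.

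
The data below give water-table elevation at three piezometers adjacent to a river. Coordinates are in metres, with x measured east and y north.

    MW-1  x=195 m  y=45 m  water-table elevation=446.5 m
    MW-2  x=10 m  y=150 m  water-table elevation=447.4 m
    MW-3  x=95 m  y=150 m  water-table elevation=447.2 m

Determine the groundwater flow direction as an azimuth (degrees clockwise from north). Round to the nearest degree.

With h = a·x + b·y + c and MW-1 as origin, the differences give:
  (-185)·a + 105·b = +0.9
  (-100)·a + 105·b = +0.7
Eliminate b (×105 and ×105, subtract): -8925·a = 21.00 → a = ∂h/∂x = -0.002353
Back-substitute: b = ∂h/∂y = +0.004426.
Flow direction (−∇h) has components (+0.002353 E, -0.004426 N).
Azimuth = atan2(E, N) = atan2(+0.002353, -0.004426) = 152.0° ≈ 152°.

152°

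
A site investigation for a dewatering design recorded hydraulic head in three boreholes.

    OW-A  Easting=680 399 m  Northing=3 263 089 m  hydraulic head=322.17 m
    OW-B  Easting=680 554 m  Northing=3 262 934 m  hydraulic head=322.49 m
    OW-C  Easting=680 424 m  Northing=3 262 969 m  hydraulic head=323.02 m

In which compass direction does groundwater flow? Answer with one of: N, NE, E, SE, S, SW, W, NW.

Differences from OW-A: to OW-B (Δx, Δy, Δh) = (155, -155, +0.32); to OW-C = (25, -120, +0.85).
Determinant of the coordinate differences = 155·(-120) − 25·(-155) = -14725.
∂h/∂x = [(+0.32)·(-120) − (+0.85)·(-155)] / -14725 = -0.006340
∂h/∂y = [155·(+0.85) − 25·(+0.32)] / -14725 = -0.008404
Flow = −∇h = (+0.006340 east, +0.008404 north), which points northeast.

NE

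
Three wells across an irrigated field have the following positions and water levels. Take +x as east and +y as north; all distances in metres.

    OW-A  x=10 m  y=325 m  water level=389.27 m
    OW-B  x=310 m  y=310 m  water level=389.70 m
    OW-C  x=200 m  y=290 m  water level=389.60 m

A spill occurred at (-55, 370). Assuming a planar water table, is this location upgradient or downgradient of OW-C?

downgradient

Three-point gradient (reference OW-A): Δ to OW-B = (300, -15, +0.43), Δ to OW-C = (190, -35, +0.33).
∂h/∂x = +0.001320, ∂h/∂y = -0.002261 (det = -7650).
Head at (-55, 370) = 389.27 + (+0.001320)·(-65) + (-0.002261)·(45) = 389.08 m.
That is lower than the 389.60 m at OW-C, so the point is downgradient.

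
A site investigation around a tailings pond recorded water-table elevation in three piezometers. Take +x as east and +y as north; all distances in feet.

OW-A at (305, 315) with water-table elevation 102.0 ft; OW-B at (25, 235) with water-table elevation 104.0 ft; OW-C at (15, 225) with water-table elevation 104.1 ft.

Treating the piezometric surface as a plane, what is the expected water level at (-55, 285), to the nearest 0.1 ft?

With h = a·x + b·y + c and OW-A as origin, the differences give:
  (-280)·a + (-80)·b = +2.0
  (-290)·a + (-90)·b = +2.1
Eliminate b (×(-90) and ×(-80), subtract): 2000·a = -12.00 → a = ∂h/∂x = -0.006000
Back-substitute: b = ∂h/∂y = -0.004000.
h(-55, 285) = 102.0 + (-0.006000)·(-360) + (-0.004000)·(-30) = 102.0 +2.160 +0.120 = 104.280 ft.

104.3 ft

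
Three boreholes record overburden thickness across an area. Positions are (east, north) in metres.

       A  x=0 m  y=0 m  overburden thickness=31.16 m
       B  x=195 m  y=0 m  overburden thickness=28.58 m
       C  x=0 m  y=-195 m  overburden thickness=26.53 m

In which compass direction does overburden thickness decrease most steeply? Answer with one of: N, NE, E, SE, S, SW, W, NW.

∂d/∂x = (28.58 − 31.16) / (195 − 0) = -0.01323
∂d/∂y = (26.53 − 31.16) / (-195 − 0) = +0.02374
Steepest decrease is along −∇f = (+0.01323 E, -0.02374 N) → southeast.

SE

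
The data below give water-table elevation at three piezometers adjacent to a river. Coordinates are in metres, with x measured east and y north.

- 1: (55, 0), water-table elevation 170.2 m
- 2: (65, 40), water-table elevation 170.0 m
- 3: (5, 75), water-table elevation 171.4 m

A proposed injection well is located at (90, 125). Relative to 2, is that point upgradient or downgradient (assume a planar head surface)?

With h = a·x + b·y + c and 1 as origin, the differences give:
  10·a + 40·b = -0.2
  (-50)·a + 75·b = +1.2
Eliminate b (×75 and ×40, subtract): 2750·a = -63.00 → a = ∂h/∂x = -0.02291
Back-substitute: b = ∂h/∂y = +0.0007273.
Head at (90, 125) = 170.2 + (-0.02291)·(35) + (+0.0007273)·(125) = 169.49 m.
That is lower than the 170.0 m at 2, so the point is downgradient.

downgradient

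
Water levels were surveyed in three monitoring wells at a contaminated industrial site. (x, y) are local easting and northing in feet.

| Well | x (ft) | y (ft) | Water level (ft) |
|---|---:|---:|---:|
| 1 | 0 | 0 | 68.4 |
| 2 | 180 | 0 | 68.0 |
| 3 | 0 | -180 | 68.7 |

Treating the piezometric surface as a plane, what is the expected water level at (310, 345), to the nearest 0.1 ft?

∂h/∂x = (68.0 − 68.4) / (180 − 0) = -0.002222
∂h/∂y = (68.7 − 68.4) / (-180 − 0) = -0.001667
h(310, 345) = 68.4 + (-0.002222)·(310) + (-0.001667)·(345) = 68.4 -0.689 -0.575 = 67.136 ft.

67.1 ft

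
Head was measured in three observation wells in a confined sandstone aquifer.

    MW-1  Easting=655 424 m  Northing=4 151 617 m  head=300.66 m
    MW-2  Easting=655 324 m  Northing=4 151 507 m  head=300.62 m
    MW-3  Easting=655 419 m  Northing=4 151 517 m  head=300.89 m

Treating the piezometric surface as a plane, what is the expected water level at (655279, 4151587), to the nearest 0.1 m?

Taking MW-1 as reference: MW-2−MW-1 = (-100, -110, -0.04); MW-3−MW-1 = (-5, -100, +0.23).
Determinant of the coordinate differences = (-100)·(-100) − (-5)·(-110) = 9450.
∂h/∂x = [(-0.04)·(-100) − (+0.23)·(-110)] / 9450 = +0.003101
∂h/∂y = [(-100)·(+0.23) − (-5)·(-0.04)] / 9450 = -0.002455
h(655279, 4151587) = 300.66 + (+0.003101)·(-145) + (-0.002455)·(-30) = 300.66 -0.450 +0.074 = 300.284 m.

300.3 m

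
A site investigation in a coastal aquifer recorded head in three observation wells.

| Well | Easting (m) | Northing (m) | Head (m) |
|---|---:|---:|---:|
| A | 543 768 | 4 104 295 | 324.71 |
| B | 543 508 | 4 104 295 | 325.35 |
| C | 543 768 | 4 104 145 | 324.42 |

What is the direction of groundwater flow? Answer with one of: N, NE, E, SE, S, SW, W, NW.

SE

∂h/∂x = (325.35 − 324.71) / (543508 − 543768) = -0.002462
∂h/∂y = (324.42 − 324.71) / (4104145 − 4104295) = +0.001933
Flow = −∇h = (+0.002462 east, -0.001933 north), which points southeast.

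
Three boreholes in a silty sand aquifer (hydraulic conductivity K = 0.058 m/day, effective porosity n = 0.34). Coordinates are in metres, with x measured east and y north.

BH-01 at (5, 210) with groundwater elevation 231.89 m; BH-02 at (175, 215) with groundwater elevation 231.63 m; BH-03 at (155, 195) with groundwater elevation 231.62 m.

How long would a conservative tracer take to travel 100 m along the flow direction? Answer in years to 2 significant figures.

610 years

With h = a·x + b·y + c and BH-01 as origin, the differences give:
  170·a + 5·b = -0.26
  150·a + (-15)·b = -0.27
Eliminate b (×(-15) and ×5, subtract): -3300·a = 5.250 → a = ∂h/∂x = -0.001591
Back-substitute: b = ∂h/∂y = +0.002091.
|∇h| = √(-0.001591² + 0.002091²) = 0.002627
Seepage velocity v = K·i/n = 0.058 × 0.002627 / 0.34 = 0.0004481 m/day.
t = 100 / 0.0004481 = 2.232e+05 days = 611 years.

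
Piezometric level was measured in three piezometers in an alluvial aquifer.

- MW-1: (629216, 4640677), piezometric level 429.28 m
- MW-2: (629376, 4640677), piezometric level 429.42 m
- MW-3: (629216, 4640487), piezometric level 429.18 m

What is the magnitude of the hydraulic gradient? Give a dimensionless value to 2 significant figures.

∂h/∂x = (429.42 − 429.28) / (629376 − 629216) = +0.0008750
∂h/∂y = (429.18 − 429.28) / (4640487 − 4640677) = +0.0005263
|∇h| = √(0.0008750² + 0.0005263²) = 0.001021

0.0010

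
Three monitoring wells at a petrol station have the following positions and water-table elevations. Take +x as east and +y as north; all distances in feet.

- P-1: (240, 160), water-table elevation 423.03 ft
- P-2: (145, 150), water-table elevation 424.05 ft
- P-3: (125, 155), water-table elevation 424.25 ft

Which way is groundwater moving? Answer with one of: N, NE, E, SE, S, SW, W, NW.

Three-point gradient (reference P-1): Δ to P-2 = (-95, -10, +1.02), Δ to P-3 = (-115, -5, +1.22).
∂h/∂x = -0.01052, ∂h/∂y = -0.002074 (det = -675).
Flow = −∇h = (+0.01052 east, +0.002074 north), which points east.

E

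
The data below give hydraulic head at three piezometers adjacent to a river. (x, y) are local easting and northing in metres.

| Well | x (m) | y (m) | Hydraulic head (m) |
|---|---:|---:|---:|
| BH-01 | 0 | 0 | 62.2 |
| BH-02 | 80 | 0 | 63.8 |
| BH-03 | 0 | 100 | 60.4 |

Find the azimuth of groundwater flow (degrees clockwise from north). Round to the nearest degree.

∂h/∂x = (63.8 − 62.2) / (80 − 0) = +0.02000
∂h/∂y = (60.4 − 62.2) / (100 − 0) = -0.01800
Flow direction (−∇h) has components (-0.02000 E, +0.01800 N).
Azimuth = atan2(E, N) = atan2(-0.02000, +0.01800) = 312.0° ≈ 312°.

312°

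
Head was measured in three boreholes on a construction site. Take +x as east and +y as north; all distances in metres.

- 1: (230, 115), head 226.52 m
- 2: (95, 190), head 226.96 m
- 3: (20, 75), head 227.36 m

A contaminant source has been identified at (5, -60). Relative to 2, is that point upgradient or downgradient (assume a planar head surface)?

upgradient

Differences from 1: to 2 (Δx, Δy, Δh) = (-135, 75, +0.44); to 3 = (-210, -40, +0.84).
Determinant of the coordinate differences = (-135)·(-40) − (-210)·75 = 21150.
∂h/∂x = [(+0.44)·(-40) − (+0.84)·75] / 21150 = -0.003811
∂h/∂y = [(-135)·(+0.84) − (-210)·(+0.44)] / 21150 = -0.0009929
Head at (5, -60) = 226.52 + (-0.003811)·(-225) + (-0.0009929)·(-175) = 227.55 m.
That is higher than the 226.96 m at 2, so the point is upgradient.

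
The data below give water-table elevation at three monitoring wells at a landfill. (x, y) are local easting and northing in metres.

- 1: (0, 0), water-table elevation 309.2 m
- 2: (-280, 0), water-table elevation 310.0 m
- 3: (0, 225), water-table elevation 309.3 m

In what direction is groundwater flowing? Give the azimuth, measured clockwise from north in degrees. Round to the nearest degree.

099°

∂h/∂x = (310.0 − 309.2) / (-280 − 0) = -0.002857
∂h/∂y = (309.3 − 309.2) / (225 − 0) = +0.0004444
Flow direction (−∇h) has components (+0.002857 E, -0.0004444 N).
Azimuth = atan2(E, N) = atan2(+0.002857, -0.0004444) = 98.8° ≈ 099°.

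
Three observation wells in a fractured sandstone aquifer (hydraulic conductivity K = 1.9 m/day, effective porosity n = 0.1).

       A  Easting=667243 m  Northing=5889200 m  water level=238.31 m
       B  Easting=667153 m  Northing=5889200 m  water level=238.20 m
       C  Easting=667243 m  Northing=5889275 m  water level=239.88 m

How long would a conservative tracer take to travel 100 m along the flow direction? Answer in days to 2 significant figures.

250 days

∂h/∂x = (238.20 − 238.31) / (667153 − 667243) = +0.001222
∂h/∂y = (239.88 − 238.31) / (5889275 − 5889200) = +0.02093
|∇h| = √(0.001222² + 0.02093²) = 0.02097
Seepage velocity v = K·i/n = 1.9 × 0.02097 / 0.1 = 0.3984 m/day.
t = 100 / 0.3984 = 251 days.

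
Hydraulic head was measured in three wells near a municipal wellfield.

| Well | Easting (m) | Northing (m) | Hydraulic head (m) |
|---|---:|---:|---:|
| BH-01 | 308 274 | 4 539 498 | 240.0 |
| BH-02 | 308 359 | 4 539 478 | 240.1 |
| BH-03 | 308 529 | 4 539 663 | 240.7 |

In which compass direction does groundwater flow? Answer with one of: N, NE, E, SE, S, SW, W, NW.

SW

Taking BH-01 as reference: BH-02−BH-01 = (85, -20, +0.1); BH-03−BH-01 = (255, 165, +0.7).
Solve a·Δx + b·Δy = Δh: det = 85·165 − 255·(-20) = 19125.
∂h/∂x = [(+0.1)·165 − (+0.7)·(-20)] / 19125 = +0.001595
∂h/∂y = [85·(+0.7) − 255·(+0.1)] / 19125 = +0.001778
Flow = −∇h = (-0.001595 east, -0.001778 north), which points southwest.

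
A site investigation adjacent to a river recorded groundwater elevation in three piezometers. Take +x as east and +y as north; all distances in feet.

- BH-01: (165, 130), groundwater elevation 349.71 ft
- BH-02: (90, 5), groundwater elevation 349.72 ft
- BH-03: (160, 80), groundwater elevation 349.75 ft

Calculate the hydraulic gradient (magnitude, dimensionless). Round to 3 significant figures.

Three-point gradient (reference BH-01): Δ to BH-02 = (-75, -125, +0.01), Δ to BH-03 = (-5, -50, +0.04).
∂h/∂x = +0.001440, ∂h/∂y = -0.0009440 (det = 3125).
|∇h| = √(0.001440² + -0.0009440²) = 0.001722

0.00172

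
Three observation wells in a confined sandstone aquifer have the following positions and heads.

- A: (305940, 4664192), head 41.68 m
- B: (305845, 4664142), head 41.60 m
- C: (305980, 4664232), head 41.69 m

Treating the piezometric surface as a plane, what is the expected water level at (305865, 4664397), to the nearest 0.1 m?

Taking A as reference: B−A = (-95, -50, -0.08); C−A = (40, 40, +0.01).
Solve a·Δx + b·Δy = Δh: det = (-95)·40 − 40·(-50) = -1800.
∂h/∂x = [(-0.08)·40 − (+0.01)·(-50)] / -1800 = +0.001500
∂h/∂y = [(-95)·(+0.01) − 40·(-0.08)] / -1800 = -0.001250
h(305865, 4664397) = 41.68 + (+0.001500)·(-75) + (-0.001250)·(205) = 41.68 -0.113 -0.256 = 41.311 m.

41.3 m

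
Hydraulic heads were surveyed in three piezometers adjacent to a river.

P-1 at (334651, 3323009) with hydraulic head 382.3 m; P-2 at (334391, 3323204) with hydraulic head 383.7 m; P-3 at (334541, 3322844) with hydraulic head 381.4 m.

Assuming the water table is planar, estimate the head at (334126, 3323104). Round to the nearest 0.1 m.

With h = a·x + b·y + c and P-1 as origin, the differences give:
  (-260)·a + 195·b = +1.4
  (-110)·a + (-165)·b = -0.9
Eliminate b (×(-165) and ×195, subtract): 64350·a = -55.50 → a = ∂h/∂x = -0.0008625
Back-substitute: b = ∂h/∂y = +0.006030.
h(334126, 3323104) = 382.3 + (-0.0008625)·(-525) + (+0.006030)·(95) = 382.3 +0.453 +0.573 = 383.326 m.

383.3 m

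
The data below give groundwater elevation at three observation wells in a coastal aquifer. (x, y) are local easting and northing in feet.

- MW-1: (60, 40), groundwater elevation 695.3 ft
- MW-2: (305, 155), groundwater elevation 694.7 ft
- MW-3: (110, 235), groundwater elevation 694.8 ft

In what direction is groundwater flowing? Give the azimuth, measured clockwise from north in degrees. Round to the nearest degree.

033°

Differences from MW-1: to MW-2 (Δx, Δy, Δh) = (245, 115, -0.6); to MW-3 = (50, 195, -0.5).
Solve a·Δx + b·Δy = Δh: det = 245·195 − 50·115 = 42025.
∂h/∂x = [(-0.6)·195 − (-0.5)·115] / 42025 = -0.001416
∂h/∂y = [245·(-0.5) − 50·(-0.6)] / 42025 = -0.002201
Flow direction (−∇h) has components (+0.001416 E, +0.002201 N).
Azimuth = atan2(E, N) = atan2(+0.001416, +0.002201) = 32.8° ≈ 033°.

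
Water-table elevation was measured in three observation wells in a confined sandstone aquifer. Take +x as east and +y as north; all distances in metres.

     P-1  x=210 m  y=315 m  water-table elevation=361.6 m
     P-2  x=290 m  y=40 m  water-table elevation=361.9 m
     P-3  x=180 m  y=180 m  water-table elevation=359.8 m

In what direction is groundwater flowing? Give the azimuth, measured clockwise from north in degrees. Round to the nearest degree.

256°

Differences from P-1: to P-2 (Δx, Δy, Δh) = (80, -275, +0.3); to P-3 = (-30, -135, -1.8).
Determinant of the coordinate differences = 80·(-135) − (-30)·(-275) = -19050.
∂h/∂x = [(+0.3)·(-135) − (-1.8)·(-275)] / -19050 = +0.02811
∂h/∂y = [80·(-1.8) − (-30)·(+0.3)] / -19050 = +0.007087
Flow direction (−∇h) has components (-0.02811 E, -0.007087 N).
Azimuth = atan2(E, N) = atan2(-0.02811, -0.007087) = 255.9° ≈ 256°.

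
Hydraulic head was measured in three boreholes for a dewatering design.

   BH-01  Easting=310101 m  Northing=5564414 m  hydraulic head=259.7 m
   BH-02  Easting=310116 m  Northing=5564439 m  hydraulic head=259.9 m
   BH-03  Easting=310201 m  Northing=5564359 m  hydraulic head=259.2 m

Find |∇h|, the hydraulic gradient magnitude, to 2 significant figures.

0.0083

Differences from BH-01: to BH-02 (Δx, Δy, Δh) = (15, 25, +0.2); to BH-03 = (100, -55, -0.5).
Solve a·Δx + b·Δy = Δh: det = 15·(-55) − 100·25 = -3325.
∂h/∂x = [(+0.2)·(-55) − (-0.5)·25] / -3325 = -0.0004511
∂h/∂y = [15·(-0.5) − 100·(+0.2)] / -3325 = +0.008271
|∇h| = √(-0.0004511² + 0.008271²) = 0.008283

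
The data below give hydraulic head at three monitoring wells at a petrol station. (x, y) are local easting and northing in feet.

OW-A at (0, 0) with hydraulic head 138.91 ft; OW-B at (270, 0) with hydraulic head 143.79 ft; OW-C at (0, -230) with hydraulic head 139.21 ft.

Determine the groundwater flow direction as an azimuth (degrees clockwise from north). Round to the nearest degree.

∂h/∂x = (143.79 − 138.91) / (270 − 0) = +0.01807
∂h/∂y = (139.21 − 138.91) / (-230 − 0) = -0.001304
Flow direction (−∇h) has components (-0.01807 E, +0.001304 N).
Azimuth = atan2(E, N) = atan2(-0.01807, +0.001304) = 274.1° ≈ 274°.

274°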